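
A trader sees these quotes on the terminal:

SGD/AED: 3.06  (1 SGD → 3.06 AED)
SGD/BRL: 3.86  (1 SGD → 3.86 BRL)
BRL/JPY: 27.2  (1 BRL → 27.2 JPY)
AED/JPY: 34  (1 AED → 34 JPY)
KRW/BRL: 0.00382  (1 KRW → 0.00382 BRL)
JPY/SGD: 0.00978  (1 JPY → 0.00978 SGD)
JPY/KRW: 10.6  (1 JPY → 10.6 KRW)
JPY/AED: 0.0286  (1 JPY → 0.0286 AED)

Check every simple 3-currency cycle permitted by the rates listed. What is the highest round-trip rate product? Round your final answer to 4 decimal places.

1.1014

JPY→KRW→BRL→JPY: 10.6 × 0.00382 × 27.2 = 1.10138
SGD→BRL→JPY→SGD: 3.86 × 27.2 × 0.00978 = 1.02682
AED→JPY→SGD→AED: 34 × 0.00978 × 3.06 = 1.01751
Maximum is JPY→KRW→BRL→JPY at 1.1014; arbitrage exists.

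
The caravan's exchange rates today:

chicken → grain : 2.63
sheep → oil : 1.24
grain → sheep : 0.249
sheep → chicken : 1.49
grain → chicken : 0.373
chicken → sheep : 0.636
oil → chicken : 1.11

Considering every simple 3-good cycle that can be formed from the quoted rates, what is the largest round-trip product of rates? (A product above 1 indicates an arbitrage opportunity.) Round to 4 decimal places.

sheep→chicken→grain→sheep: 1.49 × 2.63 × 0.249 = 0.97576
sheep→oil→chicken→sheep: 1.24 × 1.11 × 0.636 = 0.87539
Maximum is sheep→chicken→grain→sheep at 0.9758; no arbitrage — every cycle loses value.

0.9758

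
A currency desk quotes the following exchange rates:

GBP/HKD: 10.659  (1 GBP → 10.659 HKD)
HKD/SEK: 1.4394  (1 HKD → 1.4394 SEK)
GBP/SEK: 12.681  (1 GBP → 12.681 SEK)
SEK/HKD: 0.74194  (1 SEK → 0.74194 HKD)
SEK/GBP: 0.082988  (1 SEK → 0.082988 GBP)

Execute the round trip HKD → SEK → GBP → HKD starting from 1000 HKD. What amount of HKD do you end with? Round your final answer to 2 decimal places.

1273.25

1000 HKD × 1.4394 = 1439.4 SEK
1439.4 SEK × 0.082988 = 119.4529272 GBP
119.4529272 GBP × 10.659 = 1273.2487510248 HKD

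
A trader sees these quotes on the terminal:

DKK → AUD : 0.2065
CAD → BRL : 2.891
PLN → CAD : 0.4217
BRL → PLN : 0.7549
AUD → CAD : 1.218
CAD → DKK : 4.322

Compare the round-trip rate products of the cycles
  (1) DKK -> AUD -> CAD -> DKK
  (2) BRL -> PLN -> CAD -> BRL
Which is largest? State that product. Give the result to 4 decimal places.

1.0871

(1) 0.2065 × 1.218 × 4.322 = 1.08706
(2) 0.7549 × 0.4217 × 2.891 = 0.92032
Highest is cycle (1) at 1.0871 (>1, arbitrage).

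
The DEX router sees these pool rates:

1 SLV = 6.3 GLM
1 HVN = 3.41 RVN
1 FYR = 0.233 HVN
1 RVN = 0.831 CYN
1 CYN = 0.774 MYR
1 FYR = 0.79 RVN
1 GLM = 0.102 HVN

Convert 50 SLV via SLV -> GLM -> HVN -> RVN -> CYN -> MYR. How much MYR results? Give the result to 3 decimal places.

50 SLV × 6.3 = 315 GLM
315 GLM × 0.102 = 32.13 HVN
32.13 HVN × 3.41 = 109.5633 RVN
109.5633 RVN × 0.831 = 91.0471023 CYN
91.0471023 CYN × 0.774 = 70.4704571802 MYR

70.470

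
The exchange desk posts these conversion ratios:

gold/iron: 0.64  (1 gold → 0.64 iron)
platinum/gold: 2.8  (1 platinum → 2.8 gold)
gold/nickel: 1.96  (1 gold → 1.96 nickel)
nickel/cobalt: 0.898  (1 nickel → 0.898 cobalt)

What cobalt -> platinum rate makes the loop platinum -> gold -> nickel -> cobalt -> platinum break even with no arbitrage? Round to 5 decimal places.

Known legs of the cycle: 2.8 × 1.96 × 0.898 = 4.928224
For no arbitrage the full-cycle product must be 1, so the missing rate is 1 / 4.928224 ≈ 0.2029129.

0.20291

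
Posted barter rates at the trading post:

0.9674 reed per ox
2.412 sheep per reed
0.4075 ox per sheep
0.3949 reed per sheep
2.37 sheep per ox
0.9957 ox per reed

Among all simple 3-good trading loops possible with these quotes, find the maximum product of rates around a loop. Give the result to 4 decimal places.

reed→sheep→ox→reed: 2.412 × 0.4075 × 0.9674 = 0.95085
reed→ox→sheep→reed: 0.9957 × 2.37 × 0.3949 = 0.93189
Maximum is reed→sheep→ox→reed at 0.9508; no arbitrage — every cycle loses value.

0.9508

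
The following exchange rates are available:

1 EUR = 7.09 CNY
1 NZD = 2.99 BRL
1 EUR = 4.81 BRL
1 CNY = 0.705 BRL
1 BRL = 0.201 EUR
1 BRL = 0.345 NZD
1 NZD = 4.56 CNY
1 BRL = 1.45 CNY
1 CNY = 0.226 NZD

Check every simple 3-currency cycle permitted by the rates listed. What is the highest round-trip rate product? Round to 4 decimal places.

1.1091

CNY→BRL→NZD→CNY: 0.705 × 0.345 × 4.56 = 1.10911
CNY→BRL→EUR→CNY: 0.705 × 0.201 × 7.09 = 1.00469
CNY→NZD→BRL→CNY: 0.226 × 2.99 × 1.45 = 0.97982
Maximum is CNY→BRL→NZD→CNY at 1.1091; arbitrage exists.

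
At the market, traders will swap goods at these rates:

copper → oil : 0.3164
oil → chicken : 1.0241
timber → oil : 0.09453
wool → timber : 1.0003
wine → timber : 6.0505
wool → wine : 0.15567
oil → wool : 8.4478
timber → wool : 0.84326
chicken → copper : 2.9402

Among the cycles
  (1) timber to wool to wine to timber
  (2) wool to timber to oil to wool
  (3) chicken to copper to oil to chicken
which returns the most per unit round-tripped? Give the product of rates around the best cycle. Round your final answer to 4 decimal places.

0.9527

(1) 0.84326 × 0.15567 × 6.0505 = 0.79425
(2) 1.0003 × 0.09453 × 8.4478 = 0.79881
(3) 2.9402 × 0.3164 × 1.0241 = 0.95270
Highest is cycle (3) at 0.9527 (≤1, no arbitrage).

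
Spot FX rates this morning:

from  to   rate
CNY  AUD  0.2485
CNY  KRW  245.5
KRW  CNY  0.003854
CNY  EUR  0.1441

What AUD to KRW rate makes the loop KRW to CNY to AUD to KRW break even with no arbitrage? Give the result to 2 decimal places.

Known legs of the cycle: 0.003854 × 0.2485 = 0.000957719
For no arbitrage the full-cycle product must be 1, so the missing rate is 1 / 0.000957719 ≈ 1044.1476.

1044.15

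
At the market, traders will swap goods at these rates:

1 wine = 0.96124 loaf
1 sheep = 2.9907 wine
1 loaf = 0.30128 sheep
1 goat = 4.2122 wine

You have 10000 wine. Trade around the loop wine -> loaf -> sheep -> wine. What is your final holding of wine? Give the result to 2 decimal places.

8661.14

10000 wine × 0.96124 = 9612.4 loaf
9612.4 loaf × 0.30128 = 2896.023872 sheep
2896.023872 sheep × 2.9907 = 8661.1385939904 wine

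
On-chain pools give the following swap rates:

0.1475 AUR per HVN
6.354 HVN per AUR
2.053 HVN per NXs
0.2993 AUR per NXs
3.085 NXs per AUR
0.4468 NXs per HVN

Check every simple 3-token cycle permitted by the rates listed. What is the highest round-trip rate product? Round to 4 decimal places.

AUR→NXs→HVN→AUR: 3.085 × 2.053 × 0.1475 = 0.93419
AUR→HVN→NXs→AUR: 6.354 × 0.4468 × 0.2993 = 0.84970
Maximum is AUR→NXs→HVN→AUR at 0.9342; no arbitrage — every cycle loses value.

0.9342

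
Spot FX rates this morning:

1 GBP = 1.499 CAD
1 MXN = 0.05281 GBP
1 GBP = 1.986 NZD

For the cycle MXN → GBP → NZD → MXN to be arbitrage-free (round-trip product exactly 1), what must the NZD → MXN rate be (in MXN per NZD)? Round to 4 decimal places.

9.5346

Known legs of the cycle: 0.05281 × 1.986 = 0.10488066
For no arbitrage the full-cycle product must be 1, so the missing rate is 1 / 0.10488066 ≈ 9.534646.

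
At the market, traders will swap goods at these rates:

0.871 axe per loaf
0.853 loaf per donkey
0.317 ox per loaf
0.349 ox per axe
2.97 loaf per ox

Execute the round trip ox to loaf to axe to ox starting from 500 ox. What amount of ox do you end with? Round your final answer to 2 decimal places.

451.41

500 ox × 2.97 = 1485 loaf
1485 loaf × 0.871 = 1293.435 axe
1293.435 axe × 0.349 = 451.408815 ox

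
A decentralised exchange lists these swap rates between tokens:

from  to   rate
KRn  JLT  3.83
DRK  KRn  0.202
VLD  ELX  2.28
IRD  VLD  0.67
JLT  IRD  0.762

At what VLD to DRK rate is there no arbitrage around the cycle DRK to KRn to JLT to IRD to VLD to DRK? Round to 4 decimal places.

2.5317

Known legs of the cycle: 0.202 × 3.83 × 0.762 × 0.67 = 0.3949843764
For no arbitrage the full-cycle product must be 1, so the missing rate is 1 / 0.3949843764 ≈ 2.531746.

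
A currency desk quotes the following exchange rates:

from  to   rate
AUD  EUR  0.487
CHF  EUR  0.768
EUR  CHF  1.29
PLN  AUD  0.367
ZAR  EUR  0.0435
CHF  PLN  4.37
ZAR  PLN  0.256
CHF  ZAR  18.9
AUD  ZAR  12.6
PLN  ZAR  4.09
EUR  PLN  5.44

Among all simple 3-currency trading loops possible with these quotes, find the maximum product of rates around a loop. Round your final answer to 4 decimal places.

ZAR→PLN→AUD→ZAR: 0.256 × 0.367 × 12.6 = 1.18380
ZAR→EUR→CHF→ZAR: 0.0435 × 1.29 × 18.9 = 1.06057
EUR→PLN→AUD→EUR: 5.44 × 0.367 × 0.487 = 0.97229
ZAR→EUR→PLN→ZAR: 0.0435 × 5.44 × 4.09 = 0.96786
Maximum is ZAR→PLN→AUD→ZAR at 1.1838; arbitrage exists.

1.1838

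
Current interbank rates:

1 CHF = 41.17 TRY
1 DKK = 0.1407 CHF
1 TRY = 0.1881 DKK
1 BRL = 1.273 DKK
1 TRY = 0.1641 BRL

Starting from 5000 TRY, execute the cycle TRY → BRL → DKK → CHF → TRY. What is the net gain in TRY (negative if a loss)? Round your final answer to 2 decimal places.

5000 TRY × 0.1641 = 820.5 BRL
820.5 BRL × 1.273 = 1044.4965 DKK
1044.4965 DKK × 0.1407 = 146.96065755 CHF
146.96065755 CHF × 41.17 = 6050.3702713335 TRY
Net change: 6050.3702713335 − 5000 = 1050.3702713335 TRY

1050.37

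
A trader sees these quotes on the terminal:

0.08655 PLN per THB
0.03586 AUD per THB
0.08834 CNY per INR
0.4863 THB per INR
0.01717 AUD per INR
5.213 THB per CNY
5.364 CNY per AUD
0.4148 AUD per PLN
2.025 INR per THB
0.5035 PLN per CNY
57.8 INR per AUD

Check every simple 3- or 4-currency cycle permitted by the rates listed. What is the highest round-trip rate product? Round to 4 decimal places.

PLN→AUD→CNY→PLN: 0.4148 × 5.364 × 0.5035 = 1.12028
PLN→AUD→INR→CNY→PLN: 0.4148 × 57.8 × 0.08834 × 0.5035 = 1.06641
PLN→AUD→INR→THB→PLN: 0.4148 × 57.8 × 0.4863 × 0.08655 = 1.00911
AUD→INR→THB→AUD: 57.8 × 0.4863 × 0.03586 = 1.00796
PLN→AUD→CNY→THB→PLN: 0.4148 × 5.364 × 5.213 × 0.08655 = 1.00388
CNY→THB→AUD→CNY: 5.213 × 0.03586 × 5.364 = 1.00274
CNY→THB→INR→AUD→CNY: 5.213 × 2.025 × 0.01717 × 5.364 = 0.97224
CNY→THB→AUD→INR→CNY: 5.213 × 0.03586 × 57.8 × 0.08834 = 0.95452
CNY→THB→INR→CNY: 5.213 × 2.025 × 0.08834 = 0.93255
Maximum is PLN→AUD→CNY→PLN at 1.1203; arbitrage exists.

1.1203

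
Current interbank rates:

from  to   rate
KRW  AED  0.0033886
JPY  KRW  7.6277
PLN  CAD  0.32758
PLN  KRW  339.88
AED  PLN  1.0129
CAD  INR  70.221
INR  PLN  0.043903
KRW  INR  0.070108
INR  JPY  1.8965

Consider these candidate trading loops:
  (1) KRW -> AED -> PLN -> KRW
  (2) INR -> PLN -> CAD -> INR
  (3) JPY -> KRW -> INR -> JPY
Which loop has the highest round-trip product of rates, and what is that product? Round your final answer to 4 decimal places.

1.1666

(1) 0.0033886 × 1.0129 × 339.88 = 1.16657
(2) 0.043903 × 0.32758 × 70.221 = 1.00990
(3) 7.6277 × 0.070108 × 1.8965 = 1.01418
Highest is cycle (1) at 1.1666 (>1, arbitrage).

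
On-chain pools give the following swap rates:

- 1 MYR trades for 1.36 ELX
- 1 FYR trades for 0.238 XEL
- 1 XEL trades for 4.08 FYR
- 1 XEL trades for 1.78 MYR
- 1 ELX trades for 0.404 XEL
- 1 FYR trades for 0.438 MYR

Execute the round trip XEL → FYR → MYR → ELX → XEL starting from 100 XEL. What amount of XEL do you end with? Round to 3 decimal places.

100 XEL × 4.08 = 408 FYR
408 FYR × 0.438 = 178.704 MYR
178.704 MYR × 1.36 = 243.03744 ELX
243.03744 ELX × 0.404 = 98.18712576 XEL

98.187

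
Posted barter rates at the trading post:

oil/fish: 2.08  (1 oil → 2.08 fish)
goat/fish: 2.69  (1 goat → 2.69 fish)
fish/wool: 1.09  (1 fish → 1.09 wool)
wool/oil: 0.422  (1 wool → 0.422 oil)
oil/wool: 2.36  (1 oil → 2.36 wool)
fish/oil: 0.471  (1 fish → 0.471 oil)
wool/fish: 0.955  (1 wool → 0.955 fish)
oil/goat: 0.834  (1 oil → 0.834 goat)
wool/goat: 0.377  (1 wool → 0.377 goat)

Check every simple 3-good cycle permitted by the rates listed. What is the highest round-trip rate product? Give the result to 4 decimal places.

1.1054

goat→fish→wool→goat: 2.69 × 1.09 × 0.377 = 1.10540
wool→fish→oil→wool: 0.955 × 0.471 × 2.36 = 1.06154
goat→fish→oil→goat: 2.69 × 0.471 × 0.834 = 1.05667
wool→oil→fish→wool: 0.422 × 2.08 × 1.09 = 0.95676
Maximum is goat→fish→wool→goat at 1.1054; arbitrage exists.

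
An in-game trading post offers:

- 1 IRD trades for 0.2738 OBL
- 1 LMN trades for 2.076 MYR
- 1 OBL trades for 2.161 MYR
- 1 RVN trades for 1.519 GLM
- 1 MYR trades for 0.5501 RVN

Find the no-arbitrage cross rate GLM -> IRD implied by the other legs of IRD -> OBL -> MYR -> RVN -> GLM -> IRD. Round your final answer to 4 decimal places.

Known legs of the cycle: 0.2738 × 2.161 × 0.5501 × 1.519 = 0.49441043627542
For no arbitrage the full-cycle product must be 1, so the missing rate is 1 / 0.49441043627542 ≈ 2.022611.

2.0226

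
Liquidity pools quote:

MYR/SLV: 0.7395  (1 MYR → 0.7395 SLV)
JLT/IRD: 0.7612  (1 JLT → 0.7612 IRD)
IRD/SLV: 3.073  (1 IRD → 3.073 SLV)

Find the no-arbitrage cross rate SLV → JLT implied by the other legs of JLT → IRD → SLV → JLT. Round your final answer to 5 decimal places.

Known legs of the cycle: 0.7612 × 3.073 = 2.3391676
For no arbitrage the full-cycle product must be 1, so the missing rate is 1 / 2.3391676 ≈ 0.4275025.

0.42750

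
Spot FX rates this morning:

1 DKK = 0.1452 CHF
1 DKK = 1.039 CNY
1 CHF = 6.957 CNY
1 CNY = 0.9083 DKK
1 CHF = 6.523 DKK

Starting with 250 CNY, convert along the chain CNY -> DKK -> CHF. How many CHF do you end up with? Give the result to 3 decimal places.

250 CNY × 0.9083 = 227.075 DKK
227.075 DKK × 0.1452 = 32.97129 CHF

32.971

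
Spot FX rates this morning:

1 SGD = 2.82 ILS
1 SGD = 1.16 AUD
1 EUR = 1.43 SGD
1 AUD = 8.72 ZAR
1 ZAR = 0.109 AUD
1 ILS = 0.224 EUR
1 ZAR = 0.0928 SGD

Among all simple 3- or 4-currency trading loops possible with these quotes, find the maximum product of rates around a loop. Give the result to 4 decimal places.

0.9387

ZAR→SGD→AUD→ZAR: 0.0928 × 1.16 × 8.72 = 0.93869
ILS→EUR→SGD→ILS: 0.224 × 1.43 × 2.82 = 0.90330
Maximum is ZAR→SGD→AUD→ZAR at 0.9387; no arbitrage — every cycle loses value.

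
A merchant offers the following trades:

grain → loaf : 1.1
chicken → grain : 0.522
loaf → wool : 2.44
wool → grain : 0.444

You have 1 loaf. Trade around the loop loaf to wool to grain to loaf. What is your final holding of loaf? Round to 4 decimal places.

1 loaf × 2.44 = 2.44 wool
2.44 wool × 0.444 = 1.08336 grain
1.08336 grain × 1.1 = 1.191696 loaf

1.1917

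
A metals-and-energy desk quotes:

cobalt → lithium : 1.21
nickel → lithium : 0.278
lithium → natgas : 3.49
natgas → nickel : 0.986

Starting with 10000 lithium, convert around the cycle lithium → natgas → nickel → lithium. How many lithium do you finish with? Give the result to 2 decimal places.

10000 lithium × 3.49 = 34900 natgas
34900 natgas × 0.986 = 34411.4 nickel
34411.4 nickel × 0.278 = 9566.3692 lithium

9566.37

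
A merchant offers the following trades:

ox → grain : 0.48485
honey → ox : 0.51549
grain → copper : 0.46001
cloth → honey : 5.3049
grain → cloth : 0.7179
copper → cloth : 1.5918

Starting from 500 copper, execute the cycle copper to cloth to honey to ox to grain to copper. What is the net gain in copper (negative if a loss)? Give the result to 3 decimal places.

-14.566

500 copper × 1.5918 = 795.9 cloth
795.9 cloth × 5.3049 = 4222.16991 honey
4222.16991 honey × 0.51549 = 2176.4863669059 ox
2176.4863669059 ox × 0.48485 = 1055.269414994325615 grain
1055.269414994325615 grain × 0.46001 = 485.43448359153972615615 copper
Net change: 485.43448359153972615615 − 500 = -14.56551640846027384385 copper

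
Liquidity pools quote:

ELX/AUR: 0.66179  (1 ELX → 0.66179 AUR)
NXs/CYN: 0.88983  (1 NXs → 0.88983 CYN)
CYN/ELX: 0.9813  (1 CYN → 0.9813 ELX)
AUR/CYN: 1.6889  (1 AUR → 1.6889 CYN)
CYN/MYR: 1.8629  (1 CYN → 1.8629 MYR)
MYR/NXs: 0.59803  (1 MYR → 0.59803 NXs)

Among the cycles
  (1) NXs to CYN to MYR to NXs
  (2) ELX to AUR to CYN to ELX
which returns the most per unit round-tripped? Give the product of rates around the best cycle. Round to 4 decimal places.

1.0968

(1) 0.88983 × 1.8629 × 0.59803 = 0.99133
(2) 0.66179 × 1.6889 × 0.9813 = 1.09680
Highest is cycle (2) at 1.0968 (>1, arbitrage).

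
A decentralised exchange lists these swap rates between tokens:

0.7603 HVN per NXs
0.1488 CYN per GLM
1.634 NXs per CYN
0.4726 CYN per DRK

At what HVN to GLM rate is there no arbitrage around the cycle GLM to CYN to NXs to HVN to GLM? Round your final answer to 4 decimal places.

Known legs of the cycle: 0.1488 × 1.634 × 0.7603 = 0.18485873376
For no arbitrage the full-cycle product must be 1, so the missing rate is 1 / 0.18485873376 ≈ 5.409536.

5.4095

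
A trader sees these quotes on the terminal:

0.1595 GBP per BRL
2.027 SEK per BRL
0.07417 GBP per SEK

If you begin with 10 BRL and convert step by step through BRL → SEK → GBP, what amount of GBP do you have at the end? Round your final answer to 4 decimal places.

1.5034

10 BRL × 2.027 = 20.27 SEK
20.27 SEK × 0.07417 = 1.5034259 GBP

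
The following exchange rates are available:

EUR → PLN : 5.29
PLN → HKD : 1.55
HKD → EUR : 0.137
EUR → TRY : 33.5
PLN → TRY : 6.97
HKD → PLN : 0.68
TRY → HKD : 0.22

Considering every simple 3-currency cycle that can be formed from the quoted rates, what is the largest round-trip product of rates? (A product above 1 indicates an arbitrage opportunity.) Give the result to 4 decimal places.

1.1233

EUR→PLN→HKD→EUR: 5.29 × 1.55 × 0.137 = 1.12333
PLN→TRY→HKD→PLN: 6.97 × 0.22 × 0.68 = 1.04271
EUR→TRY→HKD→EUR: 33.5 × 0.22 × 0.137 = 1.00969
Maximum is EUR→PLN→HKD→EUR at 1.1233; arbitrage exists.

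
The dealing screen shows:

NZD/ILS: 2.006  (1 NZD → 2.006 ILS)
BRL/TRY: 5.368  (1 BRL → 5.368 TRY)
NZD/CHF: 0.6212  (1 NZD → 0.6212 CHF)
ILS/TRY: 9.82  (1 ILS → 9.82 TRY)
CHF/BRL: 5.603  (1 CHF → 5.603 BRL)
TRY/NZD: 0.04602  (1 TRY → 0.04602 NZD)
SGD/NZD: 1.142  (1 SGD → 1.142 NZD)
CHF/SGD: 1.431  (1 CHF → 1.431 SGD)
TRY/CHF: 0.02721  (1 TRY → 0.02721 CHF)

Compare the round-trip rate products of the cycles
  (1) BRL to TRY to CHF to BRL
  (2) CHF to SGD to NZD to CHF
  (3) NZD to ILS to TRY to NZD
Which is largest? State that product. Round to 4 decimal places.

1.0152

(1) 5.368 × 0.02721 × 5.603 = 0.81839
(2) 1.431 × 1.142 × 0.6212 = 1.01517
(3) 2.006 × 9.82 × 0.04602 = 0.90654
Highest is cycle (2) at 1.0152 (>1, arbitrage).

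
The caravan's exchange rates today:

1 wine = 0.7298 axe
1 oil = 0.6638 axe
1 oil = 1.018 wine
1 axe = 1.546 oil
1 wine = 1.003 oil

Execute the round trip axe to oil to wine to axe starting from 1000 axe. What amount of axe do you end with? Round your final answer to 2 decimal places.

1148.58

1000 axe × 1.546 = 1546 oil
1546 oil × 1.018 = 1573.828 wine
1573.828 wine × 0.7298 = 1148.5796744 axe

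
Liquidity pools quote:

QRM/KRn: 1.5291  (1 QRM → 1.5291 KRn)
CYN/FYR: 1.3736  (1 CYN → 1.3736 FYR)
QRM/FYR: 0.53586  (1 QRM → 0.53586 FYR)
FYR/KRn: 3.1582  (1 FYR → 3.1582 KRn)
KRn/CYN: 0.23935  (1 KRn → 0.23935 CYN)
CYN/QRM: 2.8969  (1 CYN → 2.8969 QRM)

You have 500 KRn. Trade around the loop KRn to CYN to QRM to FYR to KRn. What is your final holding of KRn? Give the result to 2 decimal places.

500 KRn × 0.23935 = 119.675 CYN
119.675 CYN × 2.8969 = 346.6865075 QRM
346.6865075 QRM × 0.53586 = 185.77543190895 FYR
185.77543190895 FYR × 3.1582 = 586.71596905484589 KRn

586.72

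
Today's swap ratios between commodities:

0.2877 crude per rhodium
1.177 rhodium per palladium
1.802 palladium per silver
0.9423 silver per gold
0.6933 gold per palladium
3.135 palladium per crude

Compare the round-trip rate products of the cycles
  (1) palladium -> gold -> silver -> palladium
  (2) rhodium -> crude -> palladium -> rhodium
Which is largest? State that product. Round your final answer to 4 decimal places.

(1) 0.6933 × 0.9423 × 1.802 = 1.17724
(2) 0.2877 × 3.135 × 1.177 = 1.06158
Highest is cycle (1) at 1.1772 (>1, arbitrage).

1.1772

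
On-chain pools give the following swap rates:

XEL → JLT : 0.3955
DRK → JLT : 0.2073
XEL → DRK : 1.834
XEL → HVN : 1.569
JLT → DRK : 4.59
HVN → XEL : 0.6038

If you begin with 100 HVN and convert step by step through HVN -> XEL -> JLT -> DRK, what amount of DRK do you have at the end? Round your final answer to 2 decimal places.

109.61

100 HVN × 0.6038 = 60.38 XEL
60.38 XEL × 0.3955 = 23.88029 JLT
23.88029 JLT × 4.59 = 109.6105311 DRK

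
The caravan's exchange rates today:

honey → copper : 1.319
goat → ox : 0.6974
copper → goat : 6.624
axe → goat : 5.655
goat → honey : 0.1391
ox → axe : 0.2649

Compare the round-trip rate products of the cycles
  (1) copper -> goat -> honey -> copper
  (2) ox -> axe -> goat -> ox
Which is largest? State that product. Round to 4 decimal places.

1.2153

(1) 6.624 × 0.1391 × 1.319 = 1.21532
(2) 0.2649 × 5.655 × 0.6974 = 1.04471
Highest is cycle (1) at 1.2153 (>1, arbitrage).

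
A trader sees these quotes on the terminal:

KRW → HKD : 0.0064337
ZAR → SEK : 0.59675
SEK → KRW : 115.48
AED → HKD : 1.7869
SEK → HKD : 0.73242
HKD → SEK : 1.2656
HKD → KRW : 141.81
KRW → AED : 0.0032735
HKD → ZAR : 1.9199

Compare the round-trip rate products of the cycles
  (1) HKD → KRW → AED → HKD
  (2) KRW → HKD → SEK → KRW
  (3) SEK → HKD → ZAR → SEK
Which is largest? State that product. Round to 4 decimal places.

(1) 141.81 × 0.0032735 × 1.7869 = 0.82951
(2) 0.0064337 × 1.2656 × 115.48 = 0.94029
(3) 0.73242 × 1.9199 × 0.59675 = 0.83913
Highest is cycle (2) at 0.9403 (≤1, no arbitrage).

0.9403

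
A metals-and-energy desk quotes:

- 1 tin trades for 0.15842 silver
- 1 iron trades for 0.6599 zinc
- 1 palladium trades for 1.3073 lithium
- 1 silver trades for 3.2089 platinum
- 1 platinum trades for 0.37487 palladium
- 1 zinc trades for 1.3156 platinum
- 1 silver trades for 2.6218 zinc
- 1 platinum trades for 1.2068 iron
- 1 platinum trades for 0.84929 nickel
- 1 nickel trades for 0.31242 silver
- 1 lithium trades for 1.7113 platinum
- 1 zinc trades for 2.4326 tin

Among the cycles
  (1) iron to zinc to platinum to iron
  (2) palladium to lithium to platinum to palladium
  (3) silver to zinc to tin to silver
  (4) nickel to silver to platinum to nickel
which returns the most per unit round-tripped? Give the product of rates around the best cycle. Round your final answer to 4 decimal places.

1.0477

(1) 0.6599 × 1.3156 × 1.2068 = 1.04770
(2) 1.3073 × 1.7113 × 0.37487 = 0.83865
(3) 2.6218 × 2.4326 × 0.15842 = 1.01037
(4) 0.31242 × 3.2089 × 0.84929 = 0.85143
Highest is cycle (1) at 1.0477 (>1, arbitrage).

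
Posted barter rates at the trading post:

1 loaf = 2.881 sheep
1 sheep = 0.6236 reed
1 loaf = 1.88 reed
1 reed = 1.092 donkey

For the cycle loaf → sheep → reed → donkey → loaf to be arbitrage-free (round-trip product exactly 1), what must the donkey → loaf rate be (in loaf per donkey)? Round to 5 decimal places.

0.50972

Known legs of the cycle: 2.881 × 0.6236 × 1.092 = 1.9618780272
For no arbitrage the full-cycle product must be 1, so the missing rate is 1 / 1.9618780272 ≈ 0.5097157.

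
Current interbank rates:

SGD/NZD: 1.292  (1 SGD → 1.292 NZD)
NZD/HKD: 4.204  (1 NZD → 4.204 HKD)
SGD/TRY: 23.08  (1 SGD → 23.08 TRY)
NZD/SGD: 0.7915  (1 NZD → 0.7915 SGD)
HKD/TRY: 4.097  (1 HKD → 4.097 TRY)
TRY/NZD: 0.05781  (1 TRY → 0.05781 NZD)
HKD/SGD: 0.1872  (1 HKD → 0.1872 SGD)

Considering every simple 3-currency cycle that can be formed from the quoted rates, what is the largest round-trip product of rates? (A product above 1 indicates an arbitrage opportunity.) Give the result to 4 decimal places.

SGD→TRY→NZD→SGD: 23.08 × 0.05781 × 0.7915 = 1.05606
HKD→SGD→NZD→HKD: 0.1872 × 1.292 × 4.204 = 1.01679
HKD→TRY→NZD→HKD: 4.097 × 0.05781 × 4.204 = 0.99571
Maximum is SGD→TRY→NZD→SGD at 1.0561; arbitrage exists.

1.0561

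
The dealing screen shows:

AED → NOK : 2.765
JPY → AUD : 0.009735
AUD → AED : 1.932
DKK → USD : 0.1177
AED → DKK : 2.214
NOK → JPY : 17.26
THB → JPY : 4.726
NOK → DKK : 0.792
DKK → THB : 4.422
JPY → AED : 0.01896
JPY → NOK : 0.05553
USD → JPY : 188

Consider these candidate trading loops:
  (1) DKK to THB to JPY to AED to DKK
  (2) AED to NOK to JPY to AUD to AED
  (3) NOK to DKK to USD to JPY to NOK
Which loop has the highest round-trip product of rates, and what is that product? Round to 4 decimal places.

0.9732

(1) 4.422 × 4.726 × 0.01896 × 2.214 = 0.87726
(2) 2.765 × 17.26 × 0.009735 × 1.932 = 0.89759
(3) 0.792 × 0.1177 × 188 × 0.05553 = 0.97317
Highest is cycle (3) at 0.9732 (≤1, no arbitrage).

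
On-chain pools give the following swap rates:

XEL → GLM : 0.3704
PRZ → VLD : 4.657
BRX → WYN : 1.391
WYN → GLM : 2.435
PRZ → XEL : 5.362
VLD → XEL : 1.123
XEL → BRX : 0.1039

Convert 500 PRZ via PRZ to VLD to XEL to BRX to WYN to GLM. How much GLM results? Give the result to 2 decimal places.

500 PRZ × 4.657 = 2328.5 VLD
2328.5 VLD × 1.123 = 2614.9055 XEL
2614.9055 XEL × 0.1039 = 271.68868145 BRX
271.68868145 BRX × 1.391 = 377.91895589695 WYN
377.91895589695 WYN × 2.435 = 920.23265760907325 GLM

920.23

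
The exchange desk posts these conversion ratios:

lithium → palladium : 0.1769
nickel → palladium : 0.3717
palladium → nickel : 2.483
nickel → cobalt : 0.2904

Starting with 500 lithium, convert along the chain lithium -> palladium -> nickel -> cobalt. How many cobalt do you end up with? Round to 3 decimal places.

500 lithium × 0.1769 = 88.45 palladium
88.45 palladium × 2.483 = 219.62135 nickel
219.62135 nickel × 0.2904 = 63.77804004 cobalt

63.778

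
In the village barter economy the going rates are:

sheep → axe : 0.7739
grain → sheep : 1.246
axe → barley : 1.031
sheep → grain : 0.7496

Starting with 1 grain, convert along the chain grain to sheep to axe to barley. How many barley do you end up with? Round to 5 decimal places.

0.99417

1 grain × 1.246 = 1.246 sheep
1.246 sheep × 0.7739 = 0.9642794 axe
0.9642794 axe × 1.031 = 0.9941720614 barley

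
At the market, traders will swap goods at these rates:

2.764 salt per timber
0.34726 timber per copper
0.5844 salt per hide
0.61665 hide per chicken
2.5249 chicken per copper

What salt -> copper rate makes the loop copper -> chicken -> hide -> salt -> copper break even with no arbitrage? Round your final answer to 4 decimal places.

1.0990

Known legs of the cycle: 2.5249 × 0.61665 × 0.5844 = 0.909898869474
For no arbitrage the full-cycle product must be 1, so the missing rate is 1 / 0.909898869474 ≈ 1.099023.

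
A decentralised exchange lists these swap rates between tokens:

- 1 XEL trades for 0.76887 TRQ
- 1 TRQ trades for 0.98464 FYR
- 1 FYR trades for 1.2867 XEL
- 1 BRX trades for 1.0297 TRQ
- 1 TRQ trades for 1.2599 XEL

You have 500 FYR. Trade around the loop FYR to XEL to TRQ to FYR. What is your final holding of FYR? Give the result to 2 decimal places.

487.05

500 FYR × 1.2867 = 643.35 XEL
643.35 XEL × 0.76887 = 494.6525145 TRQ
494.6525145 TRQ × 0.98464 = 487.05465187728 FYR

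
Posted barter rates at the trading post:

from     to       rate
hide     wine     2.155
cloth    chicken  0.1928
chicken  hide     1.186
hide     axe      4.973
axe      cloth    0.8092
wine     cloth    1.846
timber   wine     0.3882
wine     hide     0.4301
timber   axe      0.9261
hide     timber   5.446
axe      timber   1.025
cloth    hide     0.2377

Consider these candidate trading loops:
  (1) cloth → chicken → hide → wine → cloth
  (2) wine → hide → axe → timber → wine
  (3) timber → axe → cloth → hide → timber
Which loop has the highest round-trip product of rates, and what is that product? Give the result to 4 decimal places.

(1) 0.1928 × 1.186 × 2.155 × 1.846 = 0.90964
(2) 0.4301 × 4.973 × 1.025 × 0.3882 = 0.85107
(3) 0.9261 × 0.8092 × 0.2377 × 5.446 = 0.97011
Highest is cycle (3) at 0.9701 (≤1, no arbitrage).

0.9701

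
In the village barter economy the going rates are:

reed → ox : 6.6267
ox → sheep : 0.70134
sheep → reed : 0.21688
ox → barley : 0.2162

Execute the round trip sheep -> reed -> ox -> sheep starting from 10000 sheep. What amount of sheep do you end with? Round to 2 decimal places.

10079.65

10000 sheep × 0.21688 = 2168.8 reed
2168.8 reed × 6.6267 = 14371.98696 ox
14371.98696 ox × 0.70134 = 10079.6493345264 sheep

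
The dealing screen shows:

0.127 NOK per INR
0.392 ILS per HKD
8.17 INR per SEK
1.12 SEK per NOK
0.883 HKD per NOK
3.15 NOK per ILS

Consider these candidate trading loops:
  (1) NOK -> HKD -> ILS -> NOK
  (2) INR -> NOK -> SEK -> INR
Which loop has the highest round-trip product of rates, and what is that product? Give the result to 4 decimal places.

(1) 0.883 × 0.392 × 3.15 = 1.09033
(2) 0.127 × 1.12 × 8.17 = 1.16210
Highest is cycle (2) at 1.1621 (>1, arbitrage).

1.1621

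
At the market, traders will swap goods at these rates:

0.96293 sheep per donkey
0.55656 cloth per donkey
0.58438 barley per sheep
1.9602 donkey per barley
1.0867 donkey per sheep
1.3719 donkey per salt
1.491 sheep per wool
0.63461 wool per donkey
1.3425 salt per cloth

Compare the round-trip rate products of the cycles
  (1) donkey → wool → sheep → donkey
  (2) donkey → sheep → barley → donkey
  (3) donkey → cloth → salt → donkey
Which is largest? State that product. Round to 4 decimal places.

1.1030

(1) 0.63461 × 1.491 × 1.0867 = 1.02824
(2) 0.96293 × 0.58438 × 1.9602 = 1.10304
(3) 0.55656 × 1.3425 × 1.3719 = 1.02506
Highest is cycle (2) at 1.1030 (>1, arbitrage).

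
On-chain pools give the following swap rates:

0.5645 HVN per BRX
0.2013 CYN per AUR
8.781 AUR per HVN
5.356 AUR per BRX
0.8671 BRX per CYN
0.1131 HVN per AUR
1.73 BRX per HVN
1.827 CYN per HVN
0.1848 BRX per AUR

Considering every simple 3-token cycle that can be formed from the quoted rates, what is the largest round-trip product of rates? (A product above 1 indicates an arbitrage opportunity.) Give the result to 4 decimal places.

AUR→HVN→BRX→AUR: 0.1131 × 1.73 × 5.356 = 1.04797
CYN→BRX→AUR→CYN: 0.8671 × 5.356 × 0.2013 = 0.93487
AUR→BRX→HVN→AUR: 0.1848 × 0.5645 × 8.781 = 0.91603
CYN→BRX→HVN→CYN: 0.8671 × 0.5645 × 1.827 = 0.89428
Maximum is AUR→HVN→BRX→AUR at 1.0480; arbitrage exists.

1.0480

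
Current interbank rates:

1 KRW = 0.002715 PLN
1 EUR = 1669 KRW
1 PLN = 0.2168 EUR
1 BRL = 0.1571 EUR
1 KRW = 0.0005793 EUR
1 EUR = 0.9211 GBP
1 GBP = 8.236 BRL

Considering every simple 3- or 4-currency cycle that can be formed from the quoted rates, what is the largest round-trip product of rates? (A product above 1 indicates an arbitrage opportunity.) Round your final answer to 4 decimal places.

GBP→BRL→EUR→GBP: 8.236 × 0.1571 × 0.9211 = 1.19179
PLN→EUR→KRW→PLN: 0.2168 × 1669 × 0.002715 = 0.98239
Maximum is GBP→BRL→EUR→GBP at 1.1918; arbitrage exists.

1.1918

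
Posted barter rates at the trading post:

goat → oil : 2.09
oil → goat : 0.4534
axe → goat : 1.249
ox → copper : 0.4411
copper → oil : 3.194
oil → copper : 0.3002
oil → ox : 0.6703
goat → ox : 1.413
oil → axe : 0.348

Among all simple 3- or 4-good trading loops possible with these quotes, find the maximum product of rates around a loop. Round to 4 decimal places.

0.9444

oil→ox→copper→oil: 0.6703 × 0.4411 × 3.194 = 0.94437
oil→axe→goat→oil: 0.348 × 1.249 × 2.09 = 0.90842
oil→goat→ox→copper→oil: 0.4534 × 1.413 × 0.4411 × 3.194 = 0.90260
Maximum is oil→ox→copper→oil at 0.9444; no arbitrage — every cycle loses value.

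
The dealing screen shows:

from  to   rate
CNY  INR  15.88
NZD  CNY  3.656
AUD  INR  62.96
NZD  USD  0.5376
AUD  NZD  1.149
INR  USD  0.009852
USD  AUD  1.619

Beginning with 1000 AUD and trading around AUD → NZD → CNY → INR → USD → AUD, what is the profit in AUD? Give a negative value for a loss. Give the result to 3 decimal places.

1000 AUD × 1.149 = 1149 NZD
1149 NZD × 3.656 = 4200.744 CNY
4200.744 CNY × 15.88 = 66707.81472 INR
66707.81472 INR × 0.009852 = 657.20539062144 USD
657.20539062144 USD × 1.619 = 1064.01552741611136 AUD
Net change: 1064.01552741611136 − 1000 = 64.01552741611136 AUD

64.016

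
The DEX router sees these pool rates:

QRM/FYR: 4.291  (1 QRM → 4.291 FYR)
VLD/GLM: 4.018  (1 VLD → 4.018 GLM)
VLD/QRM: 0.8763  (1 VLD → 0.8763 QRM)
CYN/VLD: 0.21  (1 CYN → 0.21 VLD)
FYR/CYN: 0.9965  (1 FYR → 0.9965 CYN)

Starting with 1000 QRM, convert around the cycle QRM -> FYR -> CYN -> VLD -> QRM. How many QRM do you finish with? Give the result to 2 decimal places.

1000 QRM × 4.291 = 4291 FYR
4291 FYR × 0.9965 = 4275.9815 CYN
4275.9815 CYN × 0.21 = 897.956115 VLD
897.956115 VLD × 0.8763 = 786.8789435745 QRM

786.88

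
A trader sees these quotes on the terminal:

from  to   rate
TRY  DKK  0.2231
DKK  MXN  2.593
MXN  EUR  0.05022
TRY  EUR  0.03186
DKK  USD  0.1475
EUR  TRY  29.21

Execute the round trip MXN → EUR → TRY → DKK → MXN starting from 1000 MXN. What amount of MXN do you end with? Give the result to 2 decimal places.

848.61

1000 MXN × 0.05022 = 50.22 EUR
50.22 EUR × 29.21 = 1466.9262 TRY
1466.9262 TRY × 0.2231 = 327.27123522 DKK
327.27123522 DKK × 2.593 = 848.61431292546 MXN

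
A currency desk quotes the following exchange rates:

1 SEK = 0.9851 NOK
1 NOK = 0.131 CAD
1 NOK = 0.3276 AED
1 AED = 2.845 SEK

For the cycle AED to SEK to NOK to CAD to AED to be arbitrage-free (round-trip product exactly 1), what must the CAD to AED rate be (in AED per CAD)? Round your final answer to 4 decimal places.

Known legs of the cycle: 2.845 × 0.9851 × 0.131 = 0.3671418445
For no arbitrage the full-cycle product must be 1, so the missing rate is 1 / 0.3671418445 ≈ 2.723743.

2.7237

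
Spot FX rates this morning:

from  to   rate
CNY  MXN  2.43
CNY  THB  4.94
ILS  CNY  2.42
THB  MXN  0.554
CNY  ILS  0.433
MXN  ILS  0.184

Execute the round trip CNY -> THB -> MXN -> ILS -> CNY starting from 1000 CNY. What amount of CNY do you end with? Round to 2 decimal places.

1000 CNY × 4.94 = 4940 THB
4940 THB × 0.554 = 2736.76 MXN
2736.76 MXN × 0.184 = 503.56384 ILS
503.56384 ILS × 2.42 = 1218.6244928 CNY

1218.62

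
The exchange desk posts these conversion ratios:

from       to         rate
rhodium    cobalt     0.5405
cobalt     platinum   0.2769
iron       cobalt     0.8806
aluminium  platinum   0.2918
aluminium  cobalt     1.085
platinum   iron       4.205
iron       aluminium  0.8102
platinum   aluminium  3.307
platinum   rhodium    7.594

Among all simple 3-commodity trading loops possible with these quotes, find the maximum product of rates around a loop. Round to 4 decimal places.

rhodium→cobalt→platinum→rhodium: 0.5405 × 0.2769 × 7.594 = 1.13655
platinum→iron→cobalt→platinum: 4.205 × 0.8806 × 0.2769 = 1.02534
platinum→iron→aluminium→platinum: 4.205 × 0.8102 × 0.2918 = 0.99413
platinum→aluminium→cobalt→platinum: 3.307 × 1.085 × 0.2769 = 0.99354
Maximum is rhodium→cobalt→platinum→rhodium at 1.1366; arbitrage exists.

1.1366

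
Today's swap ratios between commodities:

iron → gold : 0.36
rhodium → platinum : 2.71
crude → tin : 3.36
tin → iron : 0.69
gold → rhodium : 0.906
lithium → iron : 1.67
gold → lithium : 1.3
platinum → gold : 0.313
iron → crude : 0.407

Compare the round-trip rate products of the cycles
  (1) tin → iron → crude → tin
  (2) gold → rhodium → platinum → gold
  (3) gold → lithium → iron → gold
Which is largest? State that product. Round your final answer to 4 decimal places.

(1) 0.69 × 0.407 × 3.36 = 0.94359
(2) 0.906 × 2.71 × 0.313 = 0.76850
(3) 1.3 × 1.67 × 0.36 = 0.78156
Highest is cycle (1) at 0.9436 (≤1, no arbitrage).

0.9436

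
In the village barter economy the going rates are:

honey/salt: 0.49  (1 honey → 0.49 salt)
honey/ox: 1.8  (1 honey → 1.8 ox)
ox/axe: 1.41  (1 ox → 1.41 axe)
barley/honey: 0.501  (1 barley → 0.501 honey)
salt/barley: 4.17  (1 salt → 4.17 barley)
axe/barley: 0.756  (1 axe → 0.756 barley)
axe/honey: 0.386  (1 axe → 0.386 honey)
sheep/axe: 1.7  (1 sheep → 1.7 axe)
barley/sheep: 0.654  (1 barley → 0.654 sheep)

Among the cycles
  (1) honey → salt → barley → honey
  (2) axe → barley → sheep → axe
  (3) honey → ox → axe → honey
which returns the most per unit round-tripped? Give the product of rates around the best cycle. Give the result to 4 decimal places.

(1) 0.49 × 4.17 × 0.501 = 1.02369
(2) 0.756 × 0.654 × 1.7 = 0.84052
(3) 1.8 × 1.41 × 0.386 = 0.97967
Highest is cycle (1) at 1.0237 (>1, arbitrage).

1.0237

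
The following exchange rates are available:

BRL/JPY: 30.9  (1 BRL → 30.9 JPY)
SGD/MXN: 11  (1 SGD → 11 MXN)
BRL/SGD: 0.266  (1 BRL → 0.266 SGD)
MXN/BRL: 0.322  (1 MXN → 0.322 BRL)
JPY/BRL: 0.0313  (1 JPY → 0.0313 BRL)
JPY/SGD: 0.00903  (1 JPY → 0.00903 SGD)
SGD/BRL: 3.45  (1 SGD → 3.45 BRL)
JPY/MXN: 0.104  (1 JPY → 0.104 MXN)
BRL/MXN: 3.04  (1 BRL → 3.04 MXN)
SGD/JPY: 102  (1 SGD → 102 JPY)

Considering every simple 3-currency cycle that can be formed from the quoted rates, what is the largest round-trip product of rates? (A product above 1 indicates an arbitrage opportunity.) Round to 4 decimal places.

1.0348

MXN→BRL→JPY→MXN: 0.322 × 30.9 × 0.104 = 1.03478
JPY→SGD→BRL→JPY: 0.00903 × 3.45 × 30.9 = 0.96264
MXN→BRL→SGD→MXN: 0.322 × 0.266 × 11 = 0.94217
JPY→BRL→SGD→JPY: 0.0313 × 0.266 × 102 = 0.84923
Maximum is MXN→BRL→JPY→MXN at 1.0348; arbitrage exists.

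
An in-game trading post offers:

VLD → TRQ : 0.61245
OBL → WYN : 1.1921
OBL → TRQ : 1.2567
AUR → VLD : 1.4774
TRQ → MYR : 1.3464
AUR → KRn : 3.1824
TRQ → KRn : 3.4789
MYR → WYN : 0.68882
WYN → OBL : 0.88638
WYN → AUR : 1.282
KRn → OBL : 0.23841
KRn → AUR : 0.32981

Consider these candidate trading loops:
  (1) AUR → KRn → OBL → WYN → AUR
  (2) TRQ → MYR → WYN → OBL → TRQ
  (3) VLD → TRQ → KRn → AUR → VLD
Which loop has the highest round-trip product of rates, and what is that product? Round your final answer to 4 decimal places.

1.1595

(1) 3.1824 × 0.23841 × 1.1921 × 1.282 = 1.15952
(2) 1.3464 × 0.68882 × 0.88638 × 1.2567 = 1.03307
(3) 0.61245 × 3.4789 × 0.32981 × 1.4774 = 1.03818
Highest is cycle (1) at 1.1595 (>1, arbitrage).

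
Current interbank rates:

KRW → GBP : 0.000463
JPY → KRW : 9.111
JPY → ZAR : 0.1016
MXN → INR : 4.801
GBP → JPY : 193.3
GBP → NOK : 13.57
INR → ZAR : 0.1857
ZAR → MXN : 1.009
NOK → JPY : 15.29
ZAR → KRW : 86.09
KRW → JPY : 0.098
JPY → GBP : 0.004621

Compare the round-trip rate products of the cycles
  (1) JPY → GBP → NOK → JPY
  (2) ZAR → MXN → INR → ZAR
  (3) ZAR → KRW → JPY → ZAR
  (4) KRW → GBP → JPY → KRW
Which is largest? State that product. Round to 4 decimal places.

(1) 0.004621 × 13.57 × 15.29 = 0.95879
(2) 1.009 × 4.801 × 0.1857 = 0.89957
(3) 86.09 × 0.098 × 0.1016 = 0.85718
(4) 0.000463 × 193.3 × 9.111 = 0.81542
Highest is cycle (1) at 0.9588 (≤1, no arbitrage).

0.9588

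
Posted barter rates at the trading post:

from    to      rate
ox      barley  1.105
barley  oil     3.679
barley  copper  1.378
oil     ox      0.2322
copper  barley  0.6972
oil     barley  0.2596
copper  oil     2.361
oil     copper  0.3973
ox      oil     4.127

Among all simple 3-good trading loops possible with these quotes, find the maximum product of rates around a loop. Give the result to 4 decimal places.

barley→oil→copper→barley: 3.679 × 0.3973 × 0.6972 = 1.01907
ox→barley→oil→ox: 1.105 × 3.679 × 0.2322 = 0.94396
barley→copper→oil→barley: 1.378 × 2.361 × 0.2596 = 0.84460
Maximum is barley→oil→copper→barley at 1.0191; arbitrage exists.

1.0191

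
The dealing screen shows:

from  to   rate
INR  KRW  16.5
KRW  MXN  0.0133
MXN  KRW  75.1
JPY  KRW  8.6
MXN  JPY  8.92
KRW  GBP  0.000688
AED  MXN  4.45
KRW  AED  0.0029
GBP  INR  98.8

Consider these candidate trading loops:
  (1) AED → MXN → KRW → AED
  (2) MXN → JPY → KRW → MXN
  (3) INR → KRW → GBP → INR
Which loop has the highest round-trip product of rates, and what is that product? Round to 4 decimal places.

1.1216

(1) 4.45 × 75.1 × 0.0029 = 0.96917
(2) 8.92 × 8.6 × 0.0133 = 1.02027
(3) 16.5 × 0.000688 × 98.8 = 1.12158
Highest is cycle (3) at 1.1216 (>1, arbitrage).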